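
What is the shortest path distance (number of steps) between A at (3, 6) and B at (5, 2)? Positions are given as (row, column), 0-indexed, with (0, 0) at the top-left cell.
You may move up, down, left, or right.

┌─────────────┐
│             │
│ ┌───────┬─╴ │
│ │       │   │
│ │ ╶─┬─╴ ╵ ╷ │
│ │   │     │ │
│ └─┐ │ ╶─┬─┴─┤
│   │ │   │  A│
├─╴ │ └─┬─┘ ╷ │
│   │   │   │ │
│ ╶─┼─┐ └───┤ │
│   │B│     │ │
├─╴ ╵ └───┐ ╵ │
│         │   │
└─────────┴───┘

Finding path from (3, 6) to (5, 2):
Path: (3,6) → (4,6) → (5,6) → (6,6) → (6,5) → (5,5) → (5,4) → (5,3) → (4,3) → (4,2) → (3,2) → (2,2) → (2,1) → (1,1) → (1,2) → (1,3) → (1,4) → (2,4) → (2,5) → (1,5) → (1,6) → (0,6) → (0,5) → (0,4) → (0,3) → (0,2) → (0,1) → (0,0) → (1,0) → (2,0) → (3,0) → (3,1) → (4,1) → (4,0) → (5,0) → (5,1) → (6,1) → (6,2) → (5,2)
Distance: 38 steps

Solution:

┌─────────────┐
│↓ ← ← ← ← ← ↰│
│ ┌───────┬─╴ │
│↓│↱ → → ↓│↱ ↑│
│ │ ╶─┬─╴ ╵ ╷ │
│↓│↑ ↰│  ↳ ↑│ │
│ └─┐ │ ╶─┬─┴─┤
│↳ ↓│↑│   │  A│
├─╴ │ └─┬─┘ ╷ │
│↓ ↲│↑ ↰│   │↓│
│ ╶─┼─┐ └───┤ │
│↳ ↓│B│↑ ← ↰│↓│
├─╴ ╵ └───┐ ╵ │
│  ↳ ↑    │↑ ↲│
└─────────┴───┘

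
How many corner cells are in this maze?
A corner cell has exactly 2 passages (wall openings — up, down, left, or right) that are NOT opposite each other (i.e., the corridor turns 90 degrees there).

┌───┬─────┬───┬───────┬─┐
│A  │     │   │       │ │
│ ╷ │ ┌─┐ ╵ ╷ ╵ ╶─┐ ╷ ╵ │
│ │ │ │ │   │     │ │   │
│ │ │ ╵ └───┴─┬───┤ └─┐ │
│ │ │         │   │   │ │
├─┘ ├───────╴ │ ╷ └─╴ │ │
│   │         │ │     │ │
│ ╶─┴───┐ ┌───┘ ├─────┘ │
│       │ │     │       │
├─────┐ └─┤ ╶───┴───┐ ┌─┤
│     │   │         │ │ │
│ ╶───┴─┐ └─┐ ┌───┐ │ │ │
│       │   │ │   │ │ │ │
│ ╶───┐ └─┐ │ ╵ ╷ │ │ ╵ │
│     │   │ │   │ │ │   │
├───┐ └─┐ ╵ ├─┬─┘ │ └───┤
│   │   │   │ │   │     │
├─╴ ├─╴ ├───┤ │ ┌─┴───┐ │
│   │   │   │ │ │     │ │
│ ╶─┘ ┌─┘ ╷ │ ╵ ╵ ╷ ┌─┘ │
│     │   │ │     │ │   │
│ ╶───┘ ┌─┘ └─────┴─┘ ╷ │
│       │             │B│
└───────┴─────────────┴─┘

Counting corner cells (2 non-opposite passages):
Total corners: 71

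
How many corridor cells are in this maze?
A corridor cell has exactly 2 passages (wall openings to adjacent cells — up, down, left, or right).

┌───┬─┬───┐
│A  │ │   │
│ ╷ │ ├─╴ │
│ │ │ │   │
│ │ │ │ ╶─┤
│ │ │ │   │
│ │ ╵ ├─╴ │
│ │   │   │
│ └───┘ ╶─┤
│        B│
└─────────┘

Counting cells with exactly 2 passages:
Total corridor cells: 21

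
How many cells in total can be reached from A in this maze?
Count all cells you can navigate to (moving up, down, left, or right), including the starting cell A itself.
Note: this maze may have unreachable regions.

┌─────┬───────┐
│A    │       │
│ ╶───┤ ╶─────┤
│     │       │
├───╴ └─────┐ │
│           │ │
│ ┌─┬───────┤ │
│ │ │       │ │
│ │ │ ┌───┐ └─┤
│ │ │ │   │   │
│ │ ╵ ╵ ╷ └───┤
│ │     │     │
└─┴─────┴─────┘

Using BFS/flood-fill to find all reachable cells from A:
Maze size: 6 × 7 = 42 total cells
27 cell(s) are walled off and cannot be reached from A.
Reachable cells: 15

Reachable region (· marks reachable cells):

┌─────┬───────┐
│A · ·│       │
│ ╶───┤ ╶─────┤
│· · ·│       │
├───╴ └─────┐ │
│· · · · · ·│ │
│ ┌─┬───────┤ │
│·│ │       │ │
│ │ │ ┌───┐ └─┤
│·│ │ │   │   │
│ │ ╵ ╵ ╷ └───┤
│·│     │     │
└─┴─────┴─────┘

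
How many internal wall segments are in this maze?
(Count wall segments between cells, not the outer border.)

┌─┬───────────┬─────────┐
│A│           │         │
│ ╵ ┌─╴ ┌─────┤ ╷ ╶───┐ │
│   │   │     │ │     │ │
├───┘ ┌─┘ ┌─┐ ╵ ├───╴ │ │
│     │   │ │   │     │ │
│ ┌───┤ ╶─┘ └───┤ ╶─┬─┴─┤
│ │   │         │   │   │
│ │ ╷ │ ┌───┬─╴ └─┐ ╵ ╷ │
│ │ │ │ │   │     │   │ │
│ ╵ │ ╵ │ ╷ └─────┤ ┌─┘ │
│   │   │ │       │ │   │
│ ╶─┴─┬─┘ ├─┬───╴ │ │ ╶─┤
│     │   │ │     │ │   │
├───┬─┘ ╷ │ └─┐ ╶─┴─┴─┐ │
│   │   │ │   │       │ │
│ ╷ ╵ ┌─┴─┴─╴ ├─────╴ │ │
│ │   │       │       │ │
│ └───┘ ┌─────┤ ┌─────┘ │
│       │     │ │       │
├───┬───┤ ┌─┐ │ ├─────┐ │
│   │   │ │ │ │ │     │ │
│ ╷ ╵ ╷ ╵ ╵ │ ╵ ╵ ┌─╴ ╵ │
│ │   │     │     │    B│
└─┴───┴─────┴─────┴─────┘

Counting internal wall segments:
Total internal walls: 121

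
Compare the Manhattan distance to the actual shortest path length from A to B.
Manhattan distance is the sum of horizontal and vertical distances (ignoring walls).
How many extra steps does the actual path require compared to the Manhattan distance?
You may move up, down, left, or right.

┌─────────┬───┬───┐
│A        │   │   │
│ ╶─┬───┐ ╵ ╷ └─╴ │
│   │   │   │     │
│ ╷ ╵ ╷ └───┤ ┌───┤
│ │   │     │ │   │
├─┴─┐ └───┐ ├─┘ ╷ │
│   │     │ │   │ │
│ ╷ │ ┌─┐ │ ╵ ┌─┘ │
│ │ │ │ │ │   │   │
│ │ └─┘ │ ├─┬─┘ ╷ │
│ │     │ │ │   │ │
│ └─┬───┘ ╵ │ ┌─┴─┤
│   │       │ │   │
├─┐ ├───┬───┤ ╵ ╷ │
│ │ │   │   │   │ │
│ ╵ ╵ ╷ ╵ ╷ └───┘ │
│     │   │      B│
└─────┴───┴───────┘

Manhattan distance: |8 - 0| + |8 - 0| = 16
Actual path length: 28
Extra steps: 28 - 16 = 12

Solution:

┌─────────┬───┬───┐
│A        │   │   │
│ ╶─┬───┐ ╵ ╷ └─╴ │
│↳ ↓│↱ ↓│   │     │
│ ╷ ╵ ╷ └───┤ ┌───┤
│ │↳ ↑│↳ → ↓│ │↱ ↓│
├─┴─┐ └───┐ ├─┘ ╷ │
│   │     │↓│↱ ↑│↓│
│ ╷ │ ┌─┐ │ ╵ ┌─┘ │
│ │ │ │ │ │↳ ↑│↓ ↲│
│ │ └─┘ │ ├─┬─┘ ╷ │
│ │     │ │ │↓ ↲│ │
│ └─┬───┘ ╵ │ ┌─┴─┤
│   │       │↓│↱ ↓│
├─┐ ├───┬───┤ ╵ ╷ │
│ │ │   │   │↳ ↑│↓│
│ ╵ ╵ ╷ ╵ ╷ └───┘ │
│     │   │      B│
└─────┴───┴───────┘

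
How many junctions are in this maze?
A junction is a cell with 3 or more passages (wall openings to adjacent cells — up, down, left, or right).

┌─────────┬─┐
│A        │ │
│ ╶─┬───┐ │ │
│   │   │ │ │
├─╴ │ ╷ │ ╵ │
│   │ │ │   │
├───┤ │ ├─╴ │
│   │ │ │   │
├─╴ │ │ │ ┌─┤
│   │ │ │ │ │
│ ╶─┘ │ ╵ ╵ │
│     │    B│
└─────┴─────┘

Checking each cell for number of passages:

Junctions found (3+ passages):
  (2, 5): 3 passages
  (5, 4): 3 passages
Total junctions: 2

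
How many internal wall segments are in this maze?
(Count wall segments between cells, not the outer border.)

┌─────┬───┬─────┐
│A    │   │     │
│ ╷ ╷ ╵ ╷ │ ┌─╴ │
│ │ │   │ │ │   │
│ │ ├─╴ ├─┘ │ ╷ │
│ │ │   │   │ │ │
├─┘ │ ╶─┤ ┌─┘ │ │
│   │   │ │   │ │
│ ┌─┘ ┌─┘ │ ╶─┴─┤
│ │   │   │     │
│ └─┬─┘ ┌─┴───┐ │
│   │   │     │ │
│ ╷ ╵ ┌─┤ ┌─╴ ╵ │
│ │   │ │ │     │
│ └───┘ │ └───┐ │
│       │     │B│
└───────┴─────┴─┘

Counting internal wall segments:
Total internal walls: 49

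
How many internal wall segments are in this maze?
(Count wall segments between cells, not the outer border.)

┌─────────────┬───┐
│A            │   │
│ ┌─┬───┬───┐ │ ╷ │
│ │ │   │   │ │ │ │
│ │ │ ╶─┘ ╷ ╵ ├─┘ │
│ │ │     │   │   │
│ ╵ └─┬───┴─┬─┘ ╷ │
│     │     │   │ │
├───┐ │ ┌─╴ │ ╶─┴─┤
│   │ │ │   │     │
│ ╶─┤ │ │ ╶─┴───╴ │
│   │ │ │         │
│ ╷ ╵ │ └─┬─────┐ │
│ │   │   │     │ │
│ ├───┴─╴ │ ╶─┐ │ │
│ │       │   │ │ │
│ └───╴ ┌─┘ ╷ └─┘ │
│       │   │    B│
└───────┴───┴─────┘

Counting internal wall segments:
Total internal walls: 64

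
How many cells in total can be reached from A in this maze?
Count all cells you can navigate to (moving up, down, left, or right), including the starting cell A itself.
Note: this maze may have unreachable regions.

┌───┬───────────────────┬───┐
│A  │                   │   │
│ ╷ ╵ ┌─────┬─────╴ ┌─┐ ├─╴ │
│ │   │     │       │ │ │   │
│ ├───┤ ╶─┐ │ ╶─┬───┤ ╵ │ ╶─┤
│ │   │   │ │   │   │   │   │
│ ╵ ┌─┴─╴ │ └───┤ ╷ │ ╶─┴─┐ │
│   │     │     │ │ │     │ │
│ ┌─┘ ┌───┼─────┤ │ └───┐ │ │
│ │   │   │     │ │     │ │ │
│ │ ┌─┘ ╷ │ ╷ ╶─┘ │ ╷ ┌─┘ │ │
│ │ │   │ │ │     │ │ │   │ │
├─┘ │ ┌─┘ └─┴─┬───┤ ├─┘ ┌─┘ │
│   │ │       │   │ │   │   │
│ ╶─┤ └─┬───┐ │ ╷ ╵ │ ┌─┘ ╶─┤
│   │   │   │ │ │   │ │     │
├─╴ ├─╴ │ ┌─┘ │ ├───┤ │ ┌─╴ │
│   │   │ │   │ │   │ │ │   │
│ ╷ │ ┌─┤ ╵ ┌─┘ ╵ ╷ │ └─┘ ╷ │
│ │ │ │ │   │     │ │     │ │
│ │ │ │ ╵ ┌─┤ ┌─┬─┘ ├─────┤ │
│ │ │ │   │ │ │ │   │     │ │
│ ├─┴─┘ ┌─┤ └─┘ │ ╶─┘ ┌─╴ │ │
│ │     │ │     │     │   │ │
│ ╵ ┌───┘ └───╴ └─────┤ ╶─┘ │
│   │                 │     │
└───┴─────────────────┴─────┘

Using BFS/flood-fill to find all reachable cells from A:
Maze size: 13 × 14 = 182 total cells
73 cell(s) are walled off and cannot be reached from A.
Reachable cells: 109

Reachable region (· marks reachable cells):

┌───┬───────────────────┬───┐
│A ·│· · · · · · · · · ·│· ·│
│ ╷ ╵ ┌─────┬─────╴ ┌─┐ ├─╴ │
│·│· ·│     │· · · ·│·│·│· ·│
│ ├───┤ ╶─┐ │ ╶─┬───┤ ╵ │ ╶─┤
│·│· ·│   │ │· ·│· ·│· ·│· ·│
│ ╵ ┌─┴─╴ │ └───┤ ╷ │ ╶─┴─┐ │
│· ·│     │     │·│·│· · ·│·│
│ ┌─┘ ┌───┼─────┤ │ └───┐ │ │
│·│   │   │· · ·│·│· · ·│·│·│
│ │ ┌─┘ ╷ │ ╷ ╶─┘ │ ╷ ┌─┘ │ │
│·│ │   │ │·│· · ·│·│·│· ·│·│
├─┘ │ ┌─┘ └─┴─┬───┤ ├─┘ ┌─┘ │
│   │ │       │· ·│·│· ·│· ·│
│ ╶─┤ └─┬───┐ │ ╷ ╵ │ ┌─┘ ╶─┤
│   │   │   │ │·│· ·│·│· · ·│
├─╴ ├─╴ │ ┌─┘ │ ├───┤ │ ┌─╴ │
│   │   │ │   │·│· ·│·│·│· ·│
│ ╷ │ ┌─┤ ╵ ┌─┘ ╵ ╷ │ └─┘ ╷ │
│ │ │ │ │   │· · ·│·│· · ·│·│
│ │ │ │ ╵ ┌─┤ ┌─┬─┘ ├─────┤ │
│ │ │ │   │ │·│ │· ·│· · ·│·│
│ ├─┴─┘ ┌─┤ └─┘ │ ╶─┘ ┌─╴ │ │
│ │     │ │     │· · ·│· ·│·│
│ ╵ ┌───┘ └───╴ └─────┤ ╶─┘ │
│   │                 │· · ·│
└───┴─────────────────┴─────┘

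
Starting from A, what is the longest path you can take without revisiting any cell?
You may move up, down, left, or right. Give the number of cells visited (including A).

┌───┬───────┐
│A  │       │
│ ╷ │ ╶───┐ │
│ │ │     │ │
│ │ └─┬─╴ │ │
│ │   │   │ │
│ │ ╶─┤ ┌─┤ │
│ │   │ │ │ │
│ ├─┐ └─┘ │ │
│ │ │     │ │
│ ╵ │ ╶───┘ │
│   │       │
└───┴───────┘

Finding longest simple path using DFS:
Start: (0, 0)
Longest path visits 25 cells
Path: A → right → down → down → down → right → down → down → right → right → right → up → up → up → up → up → left → left → left → down → right → right → down → left → down

Solution:

┌───┬───────┐
│A ↓│↓ ← ← ↰│
│ ╷ │ ╶───┐ │
│ │↓│↳ → ↓│↑│
│ │ └─┬─╴ │ │
│ │↓  │↓ ↲│↑│
│ │ ╶─┤ ┌─┤ │
│ │↳ ↓│B│ │↑│
│ ├─┐ └─┘ │ │
│ │ │↓    │↑│
│ ╵ │ ╶───┘ │
│   │↳ → → ↑│
└───┴───────┘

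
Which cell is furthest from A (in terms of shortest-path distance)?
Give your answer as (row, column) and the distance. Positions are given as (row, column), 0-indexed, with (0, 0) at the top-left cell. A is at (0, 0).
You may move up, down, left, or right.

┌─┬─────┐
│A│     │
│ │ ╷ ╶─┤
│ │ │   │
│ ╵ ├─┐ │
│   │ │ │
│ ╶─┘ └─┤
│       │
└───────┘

Computing BFS distances from A to all cells:
Furthest cell: (2, 3)
Distance: 9 steps

Path from A to the furthest cell:

┌─┬─────┐
│A│↱ ↓  │
│ │ ╷ ╶─┤
│↓│↑│↳ ↓│
│ ╵ ├─┐ │
│↳ ↑│ │B│
│ ╶─┘ └─┤
│       │
└───────┘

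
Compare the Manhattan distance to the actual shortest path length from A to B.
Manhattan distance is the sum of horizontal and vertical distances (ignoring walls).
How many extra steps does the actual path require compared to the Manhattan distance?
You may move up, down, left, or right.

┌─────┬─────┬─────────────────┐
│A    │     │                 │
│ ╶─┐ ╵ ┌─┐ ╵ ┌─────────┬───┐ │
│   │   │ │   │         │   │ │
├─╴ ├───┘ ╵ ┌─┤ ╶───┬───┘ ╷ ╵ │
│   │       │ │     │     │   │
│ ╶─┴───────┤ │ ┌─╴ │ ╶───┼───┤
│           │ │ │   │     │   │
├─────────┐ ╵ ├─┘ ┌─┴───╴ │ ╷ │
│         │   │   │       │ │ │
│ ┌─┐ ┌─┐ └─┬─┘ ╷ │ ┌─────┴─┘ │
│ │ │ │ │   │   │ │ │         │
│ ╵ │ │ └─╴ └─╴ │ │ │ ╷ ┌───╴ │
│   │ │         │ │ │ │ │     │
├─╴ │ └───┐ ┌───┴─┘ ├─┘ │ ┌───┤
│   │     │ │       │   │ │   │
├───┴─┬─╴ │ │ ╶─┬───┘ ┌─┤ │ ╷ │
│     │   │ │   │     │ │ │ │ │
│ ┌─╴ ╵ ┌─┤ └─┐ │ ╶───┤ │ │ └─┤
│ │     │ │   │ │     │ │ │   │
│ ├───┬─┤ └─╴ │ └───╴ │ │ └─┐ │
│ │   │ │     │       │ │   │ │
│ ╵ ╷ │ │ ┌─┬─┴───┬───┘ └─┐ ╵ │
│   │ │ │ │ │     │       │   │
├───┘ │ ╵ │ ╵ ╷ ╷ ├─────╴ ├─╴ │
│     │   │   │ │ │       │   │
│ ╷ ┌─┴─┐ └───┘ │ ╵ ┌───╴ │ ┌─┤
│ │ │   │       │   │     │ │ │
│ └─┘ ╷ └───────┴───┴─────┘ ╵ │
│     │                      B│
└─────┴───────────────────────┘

Manhattan distance: |14 - 0| + |14 - 0| = 28
Actual path length: 74
Extra steps: 74 - 28 = 46

Solution:

┌─────┬─────┬─────────────────┐
│A → ↓│↱ → ↓│↱ → → → → → → → ↓│
│ ╶─┐ ╵ ┌─┐ ╵ ┌─────────┬───┐ │
│   │↳ ↑│ │↳ ↑│         │↓ ↰│↓│
├─╴ ├───┘ ╵ ┌─┤ ╶───┬───┘ ╷ ╵ │
│   │       │ │     │↓ ← ↲│↑ ↲│
│ ╶─┴───────┤ │ ┌─╴ │ ╶───┼───┤
│           │ │ │   │↳ → ↓│   │
├─────────┐ ╵ ├─┘ ┌─┴───╴ │ ╷ │
│         │   │   │↓ ← ← ↲│ │ │
│ ┌─┐ ┌─┐ └─┬─┘ ╷ │ ┌─────┴─┘ │
│ │ │ │ │   │   │ │↓│  ↱ → → ↓│
│ ╵ │ │ └─╴ └─╴ │ │ │ ╷ ┌───╴ │
│   │ │         │ │↓│ │↑│↓ ← ↲│
├─╴ │ └───┐ ┌───┴─┘ ├─┘ │ ┌───┤
│   │     │ │↓ ← ← ↲│↱ ↑│↓│   │
├───┴─┬─╴ │ │ ╶─┬───┘ ┌─┤ │ ╷ │
│     │   │ │↳ ↓│↱ → ↑│ │↓│ │ │
│ ┌─╴ ╵ ┌─┤ └─┐ │ ╶───┤ │ │ └─┤
│ │     │ │   │↓│↑ ← ↰│ │↓│   │
│ ├───┬─┤ └─╴ │ └───╴ │ │ └─┐ │
│ │   │ │     │↳ → → ↑│ │↳ ↓│ │
│ ╵ ╷ │ │ ┌─┬─┴───┬───┘ └─┐ ╵ │
│   │ │ │ │ │     │       │↳ ↓│
├───┘ │ ╵ │ ╵ ╷ ╷ ├─────╴ ├─╴ │
│     │   │   │ │ │       │↓ ↲│
│ ╷ ┌─┴─┐ └───┘ │ ╵ ┌───╴ │ ┌─┤
│ │ │   │       │   │     │↓│ │
│ └─┘ ╷ └───────┴───┴─────┘ ╵ │
│     │                    ↳ B│
└─────┴───────────────────────┘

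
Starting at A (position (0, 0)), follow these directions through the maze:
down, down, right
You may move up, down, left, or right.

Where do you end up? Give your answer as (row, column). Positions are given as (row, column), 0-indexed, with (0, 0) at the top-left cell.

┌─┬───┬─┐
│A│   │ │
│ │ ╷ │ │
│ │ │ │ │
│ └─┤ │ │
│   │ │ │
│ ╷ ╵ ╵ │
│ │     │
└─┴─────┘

Following directions step by step:
Start: (0, 0)
  down: (0, 0) → (1, 0)
  down: (1, 0) → (2, 0)
  right: (2, 0) → (2, 1)
Final position: (2, 1)

Path taken:

┌─┬───┬─┐
│A│   │ │
│ │ ╷ │ │
│↓│ │ │ │
│ └─┤ │ │
│↳ B│ │ │
│ ╷ ╵ ╵ │
│ │     │
└─┴─────┘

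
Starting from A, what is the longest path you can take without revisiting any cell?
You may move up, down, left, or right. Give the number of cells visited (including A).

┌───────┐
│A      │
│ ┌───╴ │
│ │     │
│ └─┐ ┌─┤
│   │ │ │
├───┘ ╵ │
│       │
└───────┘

Finding longest simple path using DFS:
Start: (0, 0)
Longest path visits 10 cells
Path: A → right → right → right → down → left → down → down → left → left

Solution:

┌───────┐
│A → → ↓│
│ ┌───╴ │
│ │  ↓ ↲│
│ └─┐ ┌─┤
│   │↓│ │
├───┘ ╵ │
│B ← ↲  │
└───────┘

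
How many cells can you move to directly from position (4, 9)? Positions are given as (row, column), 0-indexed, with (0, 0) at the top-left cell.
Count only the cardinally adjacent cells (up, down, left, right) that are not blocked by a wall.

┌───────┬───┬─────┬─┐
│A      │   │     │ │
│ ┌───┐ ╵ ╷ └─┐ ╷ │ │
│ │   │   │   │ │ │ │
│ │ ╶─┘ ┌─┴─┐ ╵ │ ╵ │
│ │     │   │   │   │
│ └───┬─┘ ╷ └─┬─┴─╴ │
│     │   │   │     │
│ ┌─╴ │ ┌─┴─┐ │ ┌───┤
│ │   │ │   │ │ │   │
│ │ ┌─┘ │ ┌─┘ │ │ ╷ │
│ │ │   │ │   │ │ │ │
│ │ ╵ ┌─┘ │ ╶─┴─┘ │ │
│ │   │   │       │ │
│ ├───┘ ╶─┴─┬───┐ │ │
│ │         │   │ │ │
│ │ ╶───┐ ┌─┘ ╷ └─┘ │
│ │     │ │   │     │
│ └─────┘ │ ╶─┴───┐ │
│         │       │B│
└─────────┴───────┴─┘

Checking passable neighbors of (4, 9):
Neighbors: (5, 9), (4, 8)
Count: 2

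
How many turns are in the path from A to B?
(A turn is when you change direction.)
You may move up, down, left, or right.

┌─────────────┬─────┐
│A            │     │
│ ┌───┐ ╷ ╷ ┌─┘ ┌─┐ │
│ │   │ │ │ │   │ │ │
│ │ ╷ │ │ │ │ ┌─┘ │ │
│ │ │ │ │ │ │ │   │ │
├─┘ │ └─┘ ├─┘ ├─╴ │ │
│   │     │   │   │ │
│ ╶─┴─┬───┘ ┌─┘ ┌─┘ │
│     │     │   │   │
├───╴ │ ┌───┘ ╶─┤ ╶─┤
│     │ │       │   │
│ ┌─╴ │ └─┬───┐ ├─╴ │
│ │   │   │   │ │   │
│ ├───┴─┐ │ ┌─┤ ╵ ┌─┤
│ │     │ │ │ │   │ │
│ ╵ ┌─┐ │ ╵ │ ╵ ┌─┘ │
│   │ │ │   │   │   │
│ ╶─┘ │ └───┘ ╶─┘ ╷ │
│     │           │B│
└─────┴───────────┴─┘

Directions: right, right, right, right, down, down, down, left, left, up, up, left, down, down, left, down, right, right, down, left, left, down, down, down, right, up, right, right, down, down, right, right, right, right, right, up, right, down
Number of turns: 19

Solution:

┌─────────────┬─────┐
│A → → → ↓    │     │
│ ┌───┐ ╷ ╷ ┌─┘ ┌─┐ │
│ │↓ ↰│ │↓│ │   │ │ │
│ │ ╷ │ │ │ │ ┌─┘ │ │
│ │↓│↑│ │↓│ │ │   │ │
├─┘ │ └─┘ ├─┘ ├─╴ │ │
│↓ ↲│↑ ← ↲│   │   │ │
│ ╶─┴─┬───┘ ┌─┘ ┌─┘ │
│↳ → ↓│     │   │   │
├───╴ │ ┌───┘ ╶─┤ ╶─┤
│↓ ← ↲│ │       │   │
│ ┌─╴ │ └─┬───┐ ├─╴ │
│↓│   │   │   │ │   │
│ ├───┴─┐ │ ┌─┤ ╵ ┌─┤
│↓│↱ → ↓│ │ │ │   │ │
│ ╵ ┌─┐ │ ╵ │ ╵ ┌─┘ │
│↳ ↑│ │↓│   │   │↱ ↓│
│ ╶─┘ │ └───┘ ╶─┘ ╷ │
│     │↳ → → → → ↑│B│
└─────┴───────────┴─┘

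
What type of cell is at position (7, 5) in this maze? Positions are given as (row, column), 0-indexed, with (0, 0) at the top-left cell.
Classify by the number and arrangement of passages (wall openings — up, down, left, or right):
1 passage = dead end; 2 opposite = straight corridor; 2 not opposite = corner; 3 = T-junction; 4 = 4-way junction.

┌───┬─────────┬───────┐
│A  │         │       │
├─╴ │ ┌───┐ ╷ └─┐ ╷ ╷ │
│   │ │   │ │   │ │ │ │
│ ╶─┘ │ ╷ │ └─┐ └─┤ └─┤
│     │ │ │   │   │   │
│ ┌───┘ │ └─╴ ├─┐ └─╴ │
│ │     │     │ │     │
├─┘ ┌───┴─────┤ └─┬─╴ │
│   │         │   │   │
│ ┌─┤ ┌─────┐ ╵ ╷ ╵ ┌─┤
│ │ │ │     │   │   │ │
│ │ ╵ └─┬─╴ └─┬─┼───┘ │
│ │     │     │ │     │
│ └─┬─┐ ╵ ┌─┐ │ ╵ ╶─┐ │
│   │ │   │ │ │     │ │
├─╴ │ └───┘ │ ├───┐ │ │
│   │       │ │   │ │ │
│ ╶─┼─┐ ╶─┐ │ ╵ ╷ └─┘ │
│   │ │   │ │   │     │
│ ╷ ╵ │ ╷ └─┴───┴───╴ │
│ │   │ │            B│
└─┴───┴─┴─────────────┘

Checking cell at (7, 5):
Number of passages: 1
Cell type: dead end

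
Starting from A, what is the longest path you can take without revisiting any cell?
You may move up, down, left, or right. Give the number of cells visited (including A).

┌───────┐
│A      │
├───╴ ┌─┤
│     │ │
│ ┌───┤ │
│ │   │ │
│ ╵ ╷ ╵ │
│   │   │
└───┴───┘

Finding longest simple path using DFS:
Start: (0, 0)
Longest path visits 15 cells
Path: A → right → right → down → left → left → down → down → right → up → right → down → right → up → up

Solution:

┌───────┐
│A → ↓  │
├───╴ ┌─┤
│↓ ← ↲│B│
│ ┌───┤ │
│↓│↱ ↓│↑│
│ ╵ ╷ ╵ │
│↳ ↑│↳ ↑│
└───┴───┘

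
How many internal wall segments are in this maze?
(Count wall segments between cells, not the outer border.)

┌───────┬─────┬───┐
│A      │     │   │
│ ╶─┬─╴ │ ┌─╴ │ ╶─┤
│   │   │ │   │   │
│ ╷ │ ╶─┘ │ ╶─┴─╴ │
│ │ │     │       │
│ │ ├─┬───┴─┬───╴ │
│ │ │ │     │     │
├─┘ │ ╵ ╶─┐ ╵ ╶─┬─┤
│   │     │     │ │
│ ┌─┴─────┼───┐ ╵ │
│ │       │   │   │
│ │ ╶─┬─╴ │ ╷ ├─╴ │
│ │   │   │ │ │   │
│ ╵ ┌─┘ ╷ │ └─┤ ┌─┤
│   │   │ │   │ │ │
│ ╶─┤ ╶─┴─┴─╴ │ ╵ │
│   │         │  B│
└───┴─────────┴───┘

Counting internal wall segments:
Total internal walls: 64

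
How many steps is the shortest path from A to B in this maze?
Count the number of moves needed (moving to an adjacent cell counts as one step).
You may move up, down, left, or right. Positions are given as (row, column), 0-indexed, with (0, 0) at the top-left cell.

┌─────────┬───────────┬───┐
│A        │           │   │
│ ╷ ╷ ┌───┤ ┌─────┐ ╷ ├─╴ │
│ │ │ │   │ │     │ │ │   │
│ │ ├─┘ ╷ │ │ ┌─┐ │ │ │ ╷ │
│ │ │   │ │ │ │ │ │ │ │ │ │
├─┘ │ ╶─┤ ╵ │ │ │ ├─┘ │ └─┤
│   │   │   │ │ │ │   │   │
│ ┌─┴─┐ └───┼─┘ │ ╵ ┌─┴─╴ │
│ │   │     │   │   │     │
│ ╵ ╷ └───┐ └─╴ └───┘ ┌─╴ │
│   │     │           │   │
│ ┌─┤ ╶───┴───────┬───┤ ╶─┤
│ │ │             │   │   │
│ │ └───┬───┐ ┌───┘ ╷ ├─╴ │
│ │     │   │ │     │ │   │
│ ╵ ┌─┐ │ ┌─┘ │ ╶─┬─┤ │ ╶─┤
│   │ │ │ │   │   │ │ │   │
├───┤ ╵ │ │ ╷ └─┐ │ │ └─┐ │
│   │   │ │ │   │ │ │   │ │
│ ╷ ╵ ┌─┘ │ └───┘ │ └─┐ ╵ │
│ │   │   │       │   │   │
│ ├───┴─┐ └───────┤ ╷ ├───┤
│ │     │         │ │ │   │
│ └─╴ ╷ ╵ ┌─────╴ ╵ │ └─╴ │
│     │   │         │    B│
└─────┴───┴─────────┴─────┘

Using BFS to find shortest path:
Start: (0, 0), End: (12, 12)
Path found:
(0,0) → (0,1) → (1,1) → (2,1) → (3,1) → (3,0) → (4,0) → (5,0) → (6,0) → (7,0) → (8,0) → (8,1) → (7,1) → (7,2) → (7,3) → (8,3) → (9,3) → (9,2) → (10,2) → (10,1) → (9,1) → (9,0) → (10,0) → (11,0) → (12,0) → (12,1) → (12,2) → (11,2) → (11,3) → (12,3) → (12,4) → (11,4) → (11,5) → (11,6) → (11,7) → (11,8) → (12,8) → (12,9) → (11,9) → (10,9) → (10,10) → (11,10) → (12,10) → (12,11) → (12,12)
Number of steps: 44

Solution:

┌─────────┬───────────┬───┐
│A ↓      │           │   │
│ ╷ ╷ ┌───┤ ┌─────┐ ╷ ├─╴ │
│ │↓│ │   │ │     │ │ │   │
│ │ ├─┘ ╷ │ │ ┌─┐ │ │ │ ╷ │
│ │↓│   │ │ │ │ │ │ │ │ │ │
├─┘ │ ╶─┤ ╵ │ │ │ ├─┘ │ └─┤
│↓ ↲│   │   │ │ │ │   │   │
│ ┌─┴─┐ └───┼─┘ │ ╵ ┌─┴─╴ │
│↓│   │     │   │   │     │
│ ╵ ╷ └───┐ └─╴ └───┘ ┌─╴ │
│↓  │     │           │   │
│ ┌─┤ ╶───┴───────┬───┤ ╶─┤
│↓│ │             │   │   │
│ │ └───┬───┐ ┌───┘ ╷ ├─╴ │
│↓│↱ → ↓│   │ │     │ │   │
│ ╵ ┌─┐ │ ┌─┘ │ ╶─┬─┤ │ ╶─┤
│↳ ↑│ │↓│ │   │   │ │ │   │
├───┤ ╵ │ │ ╷ └─┐ │ │ └─┐ │
│↓ ↰│↓ ↲│ │ │   │ │ │   │ │
│ ╷ ╵ ┌─┘ │ └───┘ │ └─┐ ╵ │
│↓│↑ ↲│   │       │↱ ↓│   │
│ ├───┴─┐ └───────┤ ╷ ├───┤
│↓│  ↱ ↓│↱ → → → ↓│↑│↓│   │
│ └─╴ ╷ ╵ ┌─────╴ ╵ │ └─╴ │
│↳ → ↑│↳ ↑│      ↳ ↑│↳ → B│
└─────┴───┴─────────┴─────┘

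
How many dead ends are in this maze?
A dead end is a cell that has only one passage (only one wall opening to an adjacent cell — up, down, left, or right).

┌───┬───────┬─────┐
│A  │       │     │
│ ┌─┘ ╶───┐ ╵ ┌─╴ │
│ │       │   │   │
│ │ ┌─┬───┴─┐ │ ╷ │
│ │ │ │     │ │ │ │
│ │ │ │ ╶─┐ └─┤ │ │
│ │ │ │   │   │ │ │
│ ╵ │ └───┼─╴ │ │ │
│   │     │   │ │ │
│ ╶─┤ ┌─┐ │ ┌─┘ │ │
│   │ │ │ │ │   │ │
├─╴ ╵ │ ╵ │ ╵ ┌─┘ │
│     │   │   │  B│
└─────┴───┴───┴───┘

Checking each cell for number of passages:

Dead ends found at positions:
  (0, 1)
  (1, 4)
  (2, 2)
  (2, 6)
  (3, 4)
  (5, 3)
  (6, 0)
  (6, 7)
Total dead ends: 8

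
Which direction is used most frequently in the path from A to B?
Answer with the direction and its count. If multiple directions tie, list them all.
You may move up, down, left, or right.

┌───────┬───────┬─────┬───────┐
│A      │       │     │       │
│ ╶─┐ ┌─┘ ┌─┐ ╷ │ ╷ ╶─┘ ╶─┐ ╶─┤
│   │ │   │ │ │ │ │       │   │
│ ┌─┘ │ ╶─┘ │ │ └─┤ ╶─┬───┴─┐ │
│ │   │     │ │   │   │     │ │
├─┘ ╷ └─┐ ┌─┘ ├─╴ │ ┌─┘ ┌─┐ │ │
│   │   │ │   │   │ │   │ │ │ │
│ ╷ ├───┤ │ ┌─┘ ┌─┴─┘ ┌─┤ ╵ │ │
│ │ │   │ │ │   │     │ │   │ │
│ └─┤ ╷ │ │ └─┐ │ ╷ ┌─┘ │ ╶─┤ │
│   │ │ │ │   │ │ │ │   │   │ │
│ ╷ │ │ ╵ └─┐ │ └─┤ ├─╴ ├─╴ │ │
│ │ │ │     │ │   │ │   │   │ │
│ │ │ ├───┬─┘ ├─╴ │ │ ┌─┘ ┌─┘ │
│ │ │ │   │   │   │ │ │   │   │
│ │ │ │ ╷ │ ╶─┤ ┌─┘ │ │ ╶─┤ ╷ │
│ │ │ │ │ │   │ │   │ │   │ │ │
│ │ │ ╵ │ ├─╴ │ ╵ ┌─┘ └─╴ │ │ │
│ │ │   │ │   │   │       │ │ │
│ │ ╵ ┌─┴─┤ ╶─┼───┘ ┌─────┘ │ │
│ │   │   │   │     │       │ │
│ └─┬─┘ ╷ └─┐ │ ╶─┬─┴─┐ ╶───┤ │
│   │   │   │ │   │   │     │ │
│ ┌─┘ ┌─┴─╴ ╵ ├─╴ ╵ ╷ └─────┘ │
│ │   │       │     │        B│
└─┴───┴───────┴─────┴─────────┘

Directions: right, right, down, down, left, down, left, down, down, right, down, down, down, down, down, right, up, up, up, up, up, up, right, down, down, right, up, up, up, up, left, up, right, up, right, right, right, down, down, right, down, left, down, down, down, right, down, left, down, down, right, up, right, up, up, up, up, right, up, right, up, right, right, down, down, left, down, right, down, left, down, left, down, right, down, left, left, left, down, left, left, down, right, down, right, up, right, down, right, right, right, right
Counts: {'right': 27, 'down': 32, 'left': 13, 'up': 20}
Most common: down (32 times)

Solution:

┌───────┬───────┬─────┬───────┐
│A → ↓  │↱ → → ↓│     │       │
│ ╶─┐ ┌─┘ ┌─┐ ╷ │ ╷ ╶─┘ ╶─┐ ╶─┤
│   │↓│↱ ↑│ │ │↓│ │       │   │
│ ┌─┘ │ ╶─┘ │ │ └─┤ ╶─┬───┴─┐ │
│ │↓ ↲│↑ ↰  │ │↳ ↓│   │↱ → ↓│ │
├─┘ ╷ └─┐ ┌─┘ ├─╴ │ ┌─┘ ┌─┐ │ │
│↓ ↲│   │↑│   │↓ ↲│ │↱ ↑│ │↓│ │
│ ╷ ├───┤ │ ┌─┘ ┌─┴─┘ ┌─┤ ╵ │ │
│↓│ │↱ ↓│↑│ │  ↓│  ↱ ↑│ │↓ ↲│ │
│ └─┤ ╷ │ │ └─┐ │ ╷ ┌─┘ │ ╶─┤ │
│↳ ↓│↑│↓│↑│   │↓│ │↑│   │↳ ↓│ │
│ ╷ │ │ ╵ └─┐ │ └─┤ ├─╴ ├─╴ │ │
│ │↓│↑│↳ ↑  │ │↳ ↓│↑│   │↓ ↲│ │
│ │ │ ├───┬─┘ ├─╴ │ │ ┌─┘ ┌─┘ │
│ │↓│↑│   │   │↓ ↲│↑│ │↓ ↲│   │
│ │ │ │ ╷ │ ╶─┤ ┌─┘ │ │ ╶─┤ ╷ │
│ │↓│↑│ │ │   │↓│↱ ↑│ │↳ ↓│ │ │
│ │ │ ╵ │ ├─╴ │ ╵ ┌─┘ └─╴ │ │ │
│ │↓│↑  │ │   │↳ ↑│↓ ← ← ↲│ │ │
│ │ ╵ ┌─┴─┤ ╶─┼───┘ ┌─────┘ │ │
│ │↳ ↑│   │   │↓ ← ↲│       │ │
│ └─┬─┘ ╷ └─┐ │ ╶─┬─┴─┐ ╶───┤ │
│   │   │   │ │↳ ↓│↱ ↓│     │ │
│ ┌─┘ ┌─┴─╴ ╵ ├─╴ ╵ ╷ └─────┘ │
│ │   │       │  ↳ ↑│↳ → → → B│
└─┴───┴───────┴─────┴─────────┘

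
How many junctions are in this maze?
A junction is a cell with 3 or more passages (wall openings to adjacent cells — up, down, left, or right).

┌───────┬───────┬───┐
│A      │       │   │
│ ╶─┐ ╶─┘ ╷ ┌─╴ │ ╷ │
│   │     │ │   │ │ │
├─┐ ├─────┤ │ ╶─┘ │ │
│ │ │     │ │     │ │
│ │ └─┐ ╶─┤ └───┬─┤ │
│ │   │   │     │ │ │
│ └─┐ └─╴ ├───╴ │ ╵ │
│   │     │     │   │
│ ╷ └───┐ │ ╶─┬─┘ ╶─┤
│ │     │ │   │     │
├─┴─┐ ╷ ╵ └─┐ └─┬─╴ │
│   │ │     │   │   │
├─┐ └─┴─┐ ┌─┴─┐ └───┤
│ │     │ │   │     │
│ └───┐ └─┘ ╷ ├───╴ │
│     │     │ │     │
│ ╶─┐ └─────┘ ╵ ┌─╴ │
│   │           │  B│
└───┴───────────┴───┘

Checking each cell for number of passages:

Junctions found (3+ passages):
  (0, 2): 3 passages
  (0, 5): 3 passages
  (2, 3): 3 passages
  (4, 0): 3 passages
  (4, 4): 3 passages
  (4, 8): 3 passages
  (5, 2): 3 passages
  (5, 8): 3 passages
  (6, 4): 4 passages
  (8, 0): 3 passages
  (8, 9): 3 passages
  (9, 6): 3 passages
Total junctions: 12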